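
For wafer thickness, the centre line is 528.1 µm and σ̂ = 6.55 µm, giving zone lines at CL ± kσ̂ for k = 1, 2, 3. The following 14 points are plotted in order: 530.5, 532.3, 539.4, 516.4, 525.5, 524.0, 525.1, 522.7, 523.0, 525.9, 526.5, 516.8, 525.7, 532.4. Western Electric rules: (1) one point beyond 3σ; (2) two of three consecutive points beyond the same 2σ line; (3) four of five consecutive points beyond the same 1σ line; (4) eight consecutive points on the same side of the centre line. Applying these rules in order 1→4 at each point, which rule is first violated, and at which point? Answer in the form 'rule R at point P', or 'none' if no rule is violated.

Zone of each point (C = within 1σ̂, B = 1σ̂–2σ̂, A = 2σ̂–3σ̂, * = beyond 3σ̂; sign = side of CL): 1:+C, 2:+C, 3:+B, 4:-B, 5:-C, 6:-C, 7:-C, 8:-C, 9:-C, 10:-C, 11:-C, 12:-B, 13:-C, 14:+C
Rule 4 (eight consecutive points on the same side of the centre line) is satisfied at point 11.

rule 4 at point 11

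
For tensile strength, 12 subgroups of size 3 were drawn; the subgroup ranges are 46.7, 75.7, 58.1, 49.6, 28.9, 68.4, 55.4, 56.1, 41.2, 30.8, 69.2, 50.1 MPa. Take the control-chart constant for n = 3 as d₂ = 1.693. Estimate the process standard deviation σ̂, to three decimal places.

31.020

R̄ = (46.7 + 75.7 + 58.1 + 49.6 + 28.9 + 68.4 + 55.4 + 56.1 + 41.2 + 30.8 + 69.2 + 50.1) / 12 = 52.5167
σ̂ = R̄ / d₂ = 52.5167 / 1.693 = 31.0199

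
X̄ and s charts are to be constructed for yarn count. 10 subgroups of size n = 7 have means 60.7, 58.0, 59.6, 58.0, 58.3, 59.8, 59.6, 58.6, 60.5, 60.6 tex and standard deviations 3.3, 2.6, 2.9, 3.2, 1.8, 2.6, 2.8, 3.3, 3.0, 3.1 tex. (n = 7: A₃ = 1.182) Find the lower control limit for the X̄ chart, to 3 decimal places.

55.989

X̄̄ = (60.7 + 58.0 + 59.6 + 58.0 + 58.3 + 59.8 + 59.6 + 58.6 + 60.5 + 60.6) / 10 = 59.3700
s̄ = (3.3 + 2.6 + 2.9 + 3.2 + 1.8 + 2.6 + 2.8 + 3.3 + 3.0 + 3.1) / 10 = 2.8600
LCL = X̄̄ − A₃·s̄ = 59.3700 − 1.182 × 2.8600 = 55.9895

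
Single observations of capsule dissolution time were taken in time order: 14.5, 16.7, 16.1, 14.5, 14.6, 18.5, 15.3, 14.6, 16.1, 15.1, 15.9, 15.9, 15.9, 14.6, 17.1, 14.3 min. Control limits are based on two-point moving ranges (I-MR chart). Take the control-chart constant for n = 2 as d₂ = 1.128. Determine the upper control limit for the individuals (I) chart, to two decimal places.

X̄ = (14.5 + 16.7 + 16.1 + 14.5 + 14.6 + 18.5 + 15.3 + 14.6 + 16.1 + 15.1 + 15.9 + 15.9 + 15.9 + 14.6 + 17.1 + 14.3) / 16 = 15.6063
Moving ranges: 2.2, 0.6, 1.6, 0.1, 3.9, 3.2, 0.7, 1.5, 1.0, 0.8, 0.0, 0.0, 1.3, 2.5, 2.8; M̄R̄ = 22.2000 / 15 = 1.4800
UCL = X̄ + 3·M̄R̄/d₂ = 15.6063 + 3 × 1.4800 / 1.128 = 19.5424

19.54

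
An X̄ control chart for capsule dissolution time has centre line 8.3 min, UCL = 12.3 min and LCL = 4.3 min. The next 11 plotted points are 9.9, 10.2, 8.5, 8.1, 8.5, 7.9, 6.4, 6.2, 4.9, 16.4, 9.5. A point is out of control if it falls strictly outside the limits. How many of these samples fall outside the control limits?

Compare each point to [4.3, 12.3]: sample 10 = 16.4 > UCL.

1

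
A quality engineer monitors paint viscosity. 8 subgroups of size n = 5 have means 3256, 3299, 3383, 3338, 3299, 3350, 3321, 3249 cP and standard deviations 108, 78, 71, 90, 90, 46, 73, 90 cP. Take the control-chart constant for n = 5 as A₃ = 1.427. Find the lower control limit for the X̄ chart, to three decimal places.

X̄̄ = (3256 + 3299 + 3383 + 3338 + 3299 + 3350 + 3321 + 3249) / 8 = 3311.8750
s̄ = (108 + 78 + 71 + 90 + 90 + 46 + 73 + 90) / 8 = 80.7500
LCL = X̄̄ − A₃·s̄ = 3311.8750 − 1.427 × 80.7500 = 3196.6447

3196.645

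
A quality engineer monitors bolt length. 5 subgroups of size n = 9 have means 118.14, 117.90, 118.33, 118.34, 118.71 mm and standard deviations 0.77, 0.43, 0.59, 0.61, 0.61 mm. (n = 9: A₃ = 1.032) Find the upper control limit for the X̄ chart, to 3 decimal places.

118.905

X̄̄ = (118.14 + 117.90 + 118.33 + 118.34 + 118.71) / 5 = 118.2840
s̄ = (0.77 + 0.43 + 0.59 + 0.61 + 0.61) / 5 = 0.6020
UCL = X̄̄ + A₃·s̄ = 118.2840 + 1.032 × 0.6020 = 118.9053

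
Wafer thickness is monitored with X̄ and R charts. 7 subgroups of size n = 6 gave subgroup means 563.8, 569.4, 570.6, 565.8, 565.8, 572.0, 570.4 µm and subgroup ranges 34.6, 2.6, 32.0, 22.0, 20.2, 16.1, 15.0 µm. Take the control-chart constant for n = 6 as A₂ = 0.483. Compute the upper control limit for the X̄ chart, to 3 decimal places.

X̄̄ = (563.8 + 569.4 + 570.6 + 565.8 + 565.8 + 572.0 + 570.4) / 7 = 3977.8000 / 7 = 568.2571
R̄ = (34.6 + 2.6 + 32.0 + 22.0 + 20.2 + 16.1 + 15.0) / 7 = 142.5000 / 7 = 20.3571
UCL = X̄̄ + A₂·R̄ = 568.2571 + 0.483 × 20.3571 = 578.0896

578.090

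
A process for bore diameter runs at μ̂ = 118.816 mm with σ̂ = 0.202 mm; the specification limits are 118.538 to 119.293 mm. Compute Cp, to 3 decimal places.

0.623

Cp = (USL − LSL) / (6σ̂) = (119.293 − 118.538) / (6 × 0.202) = 0.7550 / 1.2120 = 0.6229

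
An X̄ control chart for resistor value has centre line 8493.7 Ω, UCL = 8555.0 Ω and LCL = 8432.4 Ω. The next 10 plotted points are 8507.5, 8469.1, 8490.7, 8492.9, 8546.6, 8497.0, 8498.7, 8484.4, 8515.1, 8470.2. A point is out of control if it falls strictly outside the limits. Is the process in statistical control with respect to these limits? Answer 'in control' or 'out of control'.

in control

All 10 points lie within [8432.4, 8555.0].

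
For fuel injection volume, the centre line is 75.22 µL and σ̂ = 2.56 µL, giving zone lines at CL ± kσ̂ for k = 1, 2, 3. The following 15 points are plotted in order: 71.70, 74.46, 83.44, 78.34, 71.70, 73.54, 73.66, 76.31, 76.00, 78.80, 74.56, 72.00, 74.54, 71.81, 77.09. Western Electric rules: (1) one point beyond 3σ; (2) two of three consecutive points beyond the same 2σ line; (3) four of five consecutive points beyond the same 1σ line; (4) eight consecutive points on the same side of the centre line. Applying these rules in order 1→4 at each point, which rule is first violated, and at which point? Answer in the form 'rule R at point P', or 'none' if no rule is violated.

rule 1 at point 3

Zone of each point (C = within 1σ̂, B = 1σ̂–2σ̂, A = 2σ̂–3σ̂, * = beyond 3σ̂; sign = side of CL): 1:-B, 2:-C, 3:+*, 4:+B, 5:-B, 6:-C, 7:-C, 8:+C, 9:+C, 10:+B, 11:-C, 12:-B, 13:-C, 14:-B, 15:+C
Rule 1 (one point beyond the 3σ limits) is satisfied at point 3.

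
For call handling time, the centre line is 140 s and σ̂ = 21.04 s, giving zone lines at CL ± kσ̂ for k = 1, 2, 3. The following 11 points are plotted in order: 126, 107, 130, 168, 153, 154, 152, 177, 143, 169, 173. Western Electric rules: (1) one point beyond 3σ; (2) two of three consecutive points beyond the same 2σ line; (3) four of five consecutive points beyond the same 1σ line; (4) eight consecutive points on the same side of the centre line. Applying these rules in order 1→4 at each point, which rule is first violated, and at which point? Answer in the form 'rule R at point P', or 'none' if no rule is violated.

rule 4 at point 11

Zone of each point (C = within 1σ̂, B = 1σ̂–2σ̂, A = 2σ̂–3σ̂, * = beyond 3σ̂; sign = side of CL): 1:-C, 2:-B, 3:-C, 4:+B, 5:+C, 6:+C, 7:+C, 8:+B, 9:+C, 10:+B, 11:+B
Rule 4 (eight consecutive points on the same side of the centre line) is satisfied at point 11.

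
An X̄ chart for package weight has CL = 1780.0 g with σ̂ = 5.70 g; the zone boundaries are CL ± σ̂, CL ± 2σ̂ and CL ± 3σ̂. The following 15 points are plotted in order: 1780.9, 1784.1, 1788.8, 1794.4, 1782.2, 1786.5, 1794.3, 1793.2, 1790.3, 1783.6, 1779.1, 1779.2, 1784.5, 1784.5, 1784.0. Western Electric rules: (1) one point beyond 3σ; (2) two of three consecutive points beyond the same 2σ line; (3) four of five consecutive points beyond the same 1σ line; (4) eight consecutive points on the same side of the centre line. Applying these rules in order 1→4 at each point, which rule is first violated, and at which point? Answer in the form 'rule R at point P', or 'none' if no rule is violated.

rule 3 at point 7

Zone of each point (C = within 1σ̂, B = 1σ̂–2σ̂, A = 2σ̂–3σ̂, * = beyond 3σ̂; sign = side of CL): 1:+C, 2:+C, 3:+B, 4:+A, 5:+C, 6:+B, 7:+A, 8:+A, 9:+B, 10:+C, 11:-C, 12:-C, 13:+C, 14:+C, 15:+C
Rule 3 (four of five consecutive points beyond the same 1σ limit) is satisfied at point 7.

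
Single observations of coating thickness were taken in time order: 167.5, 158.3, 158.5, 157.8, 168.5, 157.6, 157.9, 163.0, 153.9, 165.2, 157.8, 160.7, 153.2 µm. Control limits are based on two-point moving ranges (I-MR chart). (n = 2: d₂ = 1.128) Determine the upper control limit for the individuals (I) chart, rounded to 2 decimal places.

X̄ = (167.5 + 158.3 + 158.5 + 157.8 + 168.5 + 157.6 + 157.9 + 163.0 + 153.9 + 165.2 + 157.8 + 160.7 + 153.2) / 13 = 159.9923
Moving ranges: 9.2, 0.2, 0.7, 10.7, 10.9, 0.3, 5.1, 9.1, 11.3, 7.4, 2.9, 7.5; M̄R̄ = 75.3000 / 12 = 6.2750
UCL = X̄ + 3·M̄R̄/d₂ = 159.9923 + 3 × 6.2750 / 1.128 = 176.6811

176.68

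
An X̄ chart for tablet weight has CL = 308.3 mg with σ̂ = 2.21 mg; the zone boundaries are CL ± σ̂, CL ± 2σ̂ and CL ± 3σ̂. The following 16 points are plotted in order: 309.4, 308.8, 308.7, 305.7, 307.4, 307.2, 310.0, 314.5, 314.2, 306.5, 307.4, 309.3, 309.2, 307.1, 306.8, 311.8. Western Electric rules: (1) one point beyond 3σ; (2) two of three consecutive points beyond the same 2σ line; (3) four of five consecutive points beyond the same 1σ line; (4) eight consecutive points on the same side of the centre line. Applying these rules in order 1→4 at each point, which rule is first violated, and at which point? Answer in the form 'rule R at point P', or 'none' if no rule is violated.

rule 2 at point 9

Zone of each point (C = within 1σ̂, B = 1σ̂–2σ̂, A = 2σ̂–3σ̂, * = beyond 3σ̂; sign = side of CL): 1:+C, 2:+C, 3:+C, 4:-B, 5:-C, 6:-C, 7:+C, 8:+A, 9:+A, 10:-C, 11:-C, 12:+C, 13:+C, 14:-C, 15:-C, 16:+B
Rule 2 (two of three consecutive points beyond the same 2σ limit) is satisfied at point 9.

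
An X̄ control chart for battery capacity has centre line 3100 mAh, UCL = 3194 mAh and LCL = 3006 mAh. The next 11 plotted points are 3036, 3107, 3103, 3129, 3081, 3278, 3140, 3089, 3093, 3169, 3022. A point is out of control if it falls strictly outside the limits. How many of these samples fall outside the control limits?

1

Compare each point to [3006, 3194]: sample 6 = 3278 > UCL.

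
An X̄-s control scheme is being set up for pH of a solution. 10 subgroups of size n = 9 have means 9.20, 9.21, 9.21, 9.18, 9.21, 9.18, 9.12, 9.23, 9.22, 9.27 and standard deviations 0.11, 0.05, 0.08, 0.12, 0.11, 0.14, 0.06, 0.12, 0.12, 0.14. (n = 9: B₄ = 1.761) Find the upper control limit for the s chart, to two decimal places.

0.18

s̄ = (0.11 + 0.05 + 0.08 + 0.12 + 0.11 + 0.14 + 0.06 + 0.12 + 0.12 + 0.14) / 10 = 0.1050
UCL_s = B₄·s̄ = 1.761 × 0.1050 = 0.1849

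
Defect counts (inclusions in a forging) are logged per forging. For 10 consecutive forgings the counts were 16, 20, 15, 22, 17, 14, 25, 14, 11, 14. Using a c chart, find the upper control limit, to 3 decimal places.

29.096

c̄ = (16 + 20 + 15 + 22 + 17 + 14 + 25 + 14 + 11 + 14) / 10 = 168 / 10 = 16.8000
UCL = c̄ + 3√c̄ = 16.8000 + 3 × √16.8000 = 16.8000 + 3 × 4.0988 = 29.0963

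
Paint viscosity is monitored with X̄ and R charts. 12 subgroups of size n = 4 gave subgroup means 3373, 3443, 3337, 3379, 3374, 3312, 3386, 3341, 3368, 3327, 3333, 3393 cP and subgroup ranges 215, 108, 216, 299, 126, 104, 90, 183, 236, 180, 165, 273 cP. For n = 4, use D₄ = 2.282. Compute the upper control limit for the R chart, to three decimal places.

417.416

R̄ = (215 + 108 + 216 + 299 + 126 + 104 + 90 + 183 + 236 + 180 + 165 + 273) / 12 = 2195.0000 / 12 = 182.9167
UCL_R = D₄·R̄ = 2.282 × 182.9167 = 417.4158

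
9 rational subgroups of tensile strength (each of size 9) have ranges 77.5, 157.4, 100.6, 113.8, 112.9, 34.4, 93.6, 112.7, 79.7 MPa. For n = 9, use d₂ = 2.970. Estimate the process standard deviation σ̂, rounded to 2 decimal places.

33.02

R̄ = (77.5 + 157.4 + 100.6 + 113.8 + 112.9 + 34.4 + 93.6 + 112.7 + 79.7) / 9 = 98.0667
σ̂ = R̄ / d₂ = 98.0667 / 2.970 = 33.0191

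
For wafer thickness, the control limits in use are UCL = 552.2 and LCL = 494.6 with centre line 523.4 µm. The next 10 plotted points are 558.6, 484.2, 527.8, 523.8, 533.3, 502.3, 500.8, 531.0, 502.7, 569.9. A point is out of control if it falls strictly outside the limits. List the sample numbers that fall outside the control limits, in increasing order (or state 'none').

Compare each point to [494.6, 552.2]: sample 1 = 558.6 > UCL; sample 2 = 484.2 < LCL; sample 10 = 569.9 > UCL.

1, 2, 10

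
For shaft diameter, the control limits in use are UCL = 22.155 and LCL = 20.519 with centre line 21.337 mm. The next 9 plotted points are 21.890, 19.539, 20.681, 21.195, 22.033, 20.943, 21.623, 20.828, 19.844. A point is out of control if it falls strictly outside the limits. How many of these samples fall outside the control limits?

2

Compare each point to [20.519, 22.155]: sample 2 = 19.539 < LCL; sample 9 = 19.844 < LCL.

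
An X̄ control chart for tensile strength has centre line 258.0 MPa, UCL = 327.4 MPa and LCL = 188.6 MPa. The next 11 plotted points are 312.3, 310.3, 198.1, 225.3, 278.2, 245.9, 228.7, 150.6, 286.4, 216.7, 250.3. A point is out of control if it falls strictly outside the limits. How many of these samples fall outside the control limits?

Compare each point to [188.6, 327.4]: sample 8 = 150.6 < LCL.

1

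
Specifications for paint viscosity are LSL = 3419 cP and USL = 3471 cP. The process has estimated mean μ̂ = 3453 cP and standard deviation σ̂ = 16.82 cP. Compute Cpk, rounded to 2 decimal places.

0.36

Cpu = (USL − μ̂) / (3σ̂) = (3471 − 3453) / (3 × 16.82) = 0.3567; Cpl = (μ̂ − LSL) / (3σ̂) = (3453 − 3419) / (3 × 16.82) = 0.6738; Cpk = min(Cpu, Cpl) = 0.3567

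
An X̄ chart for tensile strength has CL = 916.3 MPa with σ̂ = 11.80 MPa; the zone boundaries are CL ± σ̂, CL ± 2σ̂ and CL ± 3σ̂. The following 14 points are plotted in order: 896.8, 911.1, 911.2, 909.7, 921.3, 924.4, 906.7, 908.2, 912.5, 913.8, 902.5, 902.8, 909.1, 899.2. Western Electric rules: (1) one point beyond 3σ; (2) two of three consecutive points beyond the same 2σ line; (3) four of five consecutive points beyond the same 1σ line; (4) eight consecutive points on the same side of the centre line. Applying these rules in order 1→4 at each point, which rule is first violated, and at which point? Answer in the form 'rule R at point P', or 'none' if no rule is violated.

Zone of each point (C = within 1σ̂, B = 1σ̂–2σ̂, A = 2σ̂–3σ̂, * = beyond 3σ̂; sign = side of CL): 1:-B, 2:-C, 3:-C, 4:-C, 5:+C, 6:+C, 7:-C, 8:-C, 9:-C, 10:-C, 11:-B, 12:-B, 13:-C, 14:-B
Rule 4 (eight consecutive points on the same side of the centre line) is satisfied at point 14.

rule 4 at point 14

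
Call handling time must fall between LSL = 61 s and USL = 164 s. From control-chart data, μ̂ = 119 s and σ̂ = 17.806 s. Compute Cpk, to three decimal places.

0.842

Cpu = (USL − μ̂) / (3σ̂) = (164 − 119) / (3 × 17.806) = 0.8424; Cpl = (μ̂ − LSL) / (3σ̂) = (119 − 61) / (3 × 17.806) = 1.0858; Cpk = min(Cpu, Cpl) = 0.8424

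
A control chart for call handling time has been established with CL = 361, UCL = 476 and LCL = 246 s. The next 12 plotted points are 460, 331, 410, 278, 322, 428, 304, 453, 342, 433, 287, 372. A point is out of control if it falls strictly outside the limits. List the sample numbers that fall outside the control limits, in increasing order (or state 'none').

All 12 points lie within [246, 476].

none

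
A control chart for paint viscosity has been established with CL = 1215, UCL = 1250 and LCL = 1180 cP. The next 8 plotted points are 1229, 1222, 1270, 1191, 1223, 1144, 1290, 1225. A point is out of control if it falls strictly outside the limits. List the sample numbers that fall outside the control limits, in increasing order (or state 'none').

Compare each point to [1180, 1250]: sample 3 = 1270 > UCL; sample 6 = 1144 < LCL; sample 7 = 1290 > UCL.

3, 6, 7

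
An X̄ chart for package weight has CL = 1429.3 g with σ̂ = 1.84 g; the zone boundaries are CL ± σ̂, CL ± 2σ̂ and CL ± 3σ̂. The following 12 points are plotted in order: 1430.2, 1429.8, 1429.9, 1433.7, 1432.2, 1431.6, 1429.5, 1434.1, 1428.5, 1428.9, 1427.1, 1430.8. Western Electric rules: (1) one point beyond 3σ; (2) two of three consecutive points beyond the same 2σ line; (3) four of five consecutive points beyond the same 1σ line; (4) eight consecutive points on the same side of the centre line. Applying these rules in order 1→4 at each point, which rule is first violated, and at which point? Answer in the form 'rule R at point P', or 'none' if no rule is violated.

Zone of each point (C = within 1σ̂, B = 1σ̂–2σ̂, A = 2σ̂–3σ̂, * = beyond 3σ̂; sign = side of CL): 1:+C, 2:+C, 3:+C, 4:+A, 5:+B, 6:+B, 7:+C, 8:+A, 9:-C, 10:-C, 11:-B, 12:+C
Rule 3 (four of five consecutive points beyond the same 1σ limit) is satisfied at point 8.

rule 3 at point 8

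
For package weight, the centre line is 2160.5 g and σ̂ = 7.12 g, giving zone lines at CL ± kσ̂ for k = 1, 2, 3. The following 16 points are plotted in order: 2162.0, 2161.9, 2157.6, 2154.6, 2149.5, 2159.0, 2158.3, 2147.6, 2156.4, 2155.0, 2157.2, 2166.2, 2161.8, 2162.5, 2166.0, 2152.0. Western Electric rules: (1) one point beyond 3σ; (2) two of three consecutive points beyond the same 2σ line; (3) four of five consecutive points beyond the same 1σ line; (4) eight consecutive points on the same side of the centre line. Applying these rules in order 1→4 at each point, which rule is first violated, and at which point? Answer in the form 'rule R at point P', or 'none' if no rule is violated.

Zone of each point (C = within 1σ̂, B = 1σ̂–2σ̂, A = 2σ̂–3σ̂, * = beyond 3σ̂; sign = side of CL): 1:+C, 2:+C, 3:-C, 4:-C, 5:-B, 6:-C, 7:-C, 8:-B, 9:-C, 10:-C, 11:-C, 12:+C, 13:+C, 14:+C, 15:+C, 16:-B
Rule 4 (eight consecutive points on the same side of the centre line) is satisfied at point 10.

rule 4 at point 10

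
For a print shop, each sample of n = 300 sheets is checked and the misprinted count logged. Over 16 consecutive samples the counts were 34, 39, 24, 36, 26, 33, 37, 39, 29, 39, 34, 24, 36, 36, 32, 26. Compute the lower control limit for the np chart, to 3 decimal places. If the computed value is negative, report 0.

16.546

p̄ = Σdᵢ / (k·n) = 524 / (16 × 300) = 0.10917
LCL = np̄ − 3·√(np̄(1−p̄)) = 32.7500 − 3 × 5.4014 = 16.5459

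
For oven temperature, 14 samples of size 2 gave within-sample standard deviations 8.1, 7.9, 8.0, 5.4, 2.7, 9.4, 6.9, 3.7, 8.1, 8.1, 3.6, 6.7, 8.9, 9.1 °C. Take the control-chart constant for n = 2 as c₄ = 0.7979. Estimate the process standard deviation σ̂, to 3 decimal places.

s̄ = (8.1 + 7.9 + 8.0 + 5.4 + 2.7 + 9.4 + 6.9 + 3.7 + 8.1 + 8.1 + 3.6 + 6.7 + 8.9 + 9.1) / 14 = 6.9000
σ̂ = s̄ / c₄ = 6.9000 / 0.7979 = 8.6477

8.648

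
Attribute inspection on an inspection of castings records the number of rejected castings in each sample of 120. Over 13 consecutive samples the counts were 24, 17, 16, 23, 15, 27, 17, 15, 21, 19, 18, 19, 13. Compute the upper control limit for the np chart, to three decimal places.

30.707

p̄ = Σdᵢ / (k·n) = 244 / (13 × 120) = 0.15641
UCL = np̄ + 3·√(np̄(1−p̄)) = 18.7692 + 3 × √(18.7692×0.84359) = 18.7692 + 3 × 3.9791 = 30.7066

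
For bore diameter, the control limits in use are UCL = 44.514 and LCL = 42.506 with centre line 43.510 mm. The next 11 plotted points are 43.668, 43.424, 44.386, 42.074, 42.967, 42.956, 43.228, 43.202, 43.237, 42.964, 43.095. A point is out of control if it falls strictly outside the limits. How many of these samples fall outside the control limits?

Compare each point to [42.506, 44.514]: sample 4 = 42.074 < LCL.

1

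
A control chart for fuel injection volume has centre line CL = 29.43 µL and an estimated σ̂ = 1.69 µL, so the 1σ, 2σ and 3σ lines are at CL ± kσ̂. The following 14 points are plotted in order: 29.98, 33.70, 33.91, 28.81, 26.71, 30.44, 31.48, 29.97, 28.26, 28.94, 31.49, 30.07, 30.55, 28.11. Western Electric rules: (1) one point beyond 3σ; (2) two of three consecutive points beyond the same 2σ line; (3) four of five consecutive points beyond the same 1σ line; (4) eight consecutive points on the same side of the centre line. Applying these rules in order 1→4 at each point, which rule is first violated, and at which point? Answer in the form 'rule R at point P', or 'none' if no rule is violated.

rule 2 at point 3

Zone of each point (C = within 1σ̂, B = 1σ̂–2σ̂, A = 2σ̂–3σ̂, * = beyond 3σ̂; sign = side of CL): 1:+C, 2:+A, 3:+A, 4:-C, 5:-B, 6:+C, 7:+B, 8:+C, 9:-C, 10:-C, 11:+B, 12:+C, 13:+C, 14:-C
Rule 2 (two of three consecutive points beyond the same 2σ limit) is satisfied at point 3.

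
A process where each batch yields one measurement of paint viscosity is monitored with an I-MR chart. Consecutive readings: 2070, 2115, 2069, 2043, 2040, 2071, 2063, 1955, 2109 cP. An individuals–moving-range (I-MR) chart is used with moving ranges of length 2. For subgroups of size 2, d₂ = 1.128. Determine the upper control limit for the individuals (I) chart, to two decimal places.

X̄ = (2070 + 2115 + 2069 + 2043 + 2040 + 2071 + 2063 + 1955 + 2109) / 9 = 2059.4444
Moving ranges: 45, 46, 26, 3, 31, 8, 108, 154; M̄R̄ = 421.0000 / 8 = 52.6250
UCL = X̄ + 3·M̄R̄/d₂ = 2059.4444 + 3 × 52.6250 / 1.128 = 2199.4046

2199.40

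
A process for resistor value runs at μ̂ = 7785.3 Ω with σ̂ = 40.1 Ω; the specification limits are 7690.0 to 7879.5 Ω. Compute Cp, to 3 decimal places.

0.788

Cp = (USL − LSL) / (6σ̂) = (7879.5 − 7690.0) / (6 × 40.1) = 189.5000 / 240.6000 = 0.7876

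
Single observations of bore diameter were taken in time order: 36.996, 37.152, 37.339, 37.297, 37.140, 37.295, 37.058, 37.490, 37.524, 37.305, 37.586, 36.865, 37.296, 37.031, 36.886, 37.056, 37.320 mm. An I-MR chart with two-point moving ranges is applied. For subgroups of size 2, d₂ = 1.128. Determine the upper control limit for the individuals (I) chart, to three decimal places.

37.861

X̄ = (36.996 + 37.152 + 37.339 + 37.297 + 37.140 + 37.295 + 37.058 + 37.490 + 37.524 + 37.305 + 37.586 + 36.865 + 37.296 + 37.031 + 36.886 + 37.056 + 37.320) / 17 = 37.2139
Moving ranges: 0.156, 0.187, 0.042, 0.157, 0.155, 0.237, 0.432, 0.034, 0.219, 0.281, 0.721, 0.431, 0.265, 0.145, 0.170, 0.264; M̄R̄ = 3.8960 / 16 = 0.2435
UCL = X̄ + 3·M̄R̄/d₂ = 37.2139 + 3 × 0.2435 / 1.128 = 37.8615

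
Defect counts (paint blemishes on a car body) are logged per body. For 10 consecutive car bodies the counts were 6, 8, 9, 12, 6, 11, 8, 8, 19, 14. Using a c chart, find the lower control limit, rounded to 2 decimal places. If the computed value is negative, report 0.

0.57

c̄ = (6 + 8 + 9 + 12 + 6 + 11 + 8 + 8 + 19 + 14) / 10 = 101 / 10 = 10.1000
LCL = c̄ − 3√c̄ = 10.1000 − 3 × 3.1780 = 0.5659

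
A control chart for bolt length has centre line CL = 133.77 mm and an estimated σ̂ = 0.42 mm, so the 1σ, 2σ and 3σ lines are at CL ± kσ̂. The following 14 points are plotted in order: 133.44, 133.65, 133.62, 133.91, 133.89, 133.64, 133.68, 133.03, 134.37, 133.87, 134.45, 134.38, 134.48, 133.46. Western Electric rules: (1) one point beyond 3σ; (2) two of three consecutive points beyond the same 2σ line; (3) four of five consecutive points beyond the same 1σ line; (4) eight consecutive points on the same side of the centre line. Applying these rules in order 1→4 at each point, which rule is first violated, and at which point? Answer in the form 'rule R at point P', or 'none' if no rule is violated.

Zone of each point (C = within 1σ̂, B = 1σ̂–2σ̂, A = 2σ̂–3σ̂, * = beyond 3σ̂; sign = side of CL): 1:-C, 2:-C, 3:-C, 4:+C, 5:+C, 6:-C, 7:-C, 8:-B, 9:+B, 10:+C, 11:+B, 12:+B, 13:+B, 14:-C
Rule 3 (four of five consecutive points beyond the same 1σ limit) is satisfied at point 13.

rule 3 at point 13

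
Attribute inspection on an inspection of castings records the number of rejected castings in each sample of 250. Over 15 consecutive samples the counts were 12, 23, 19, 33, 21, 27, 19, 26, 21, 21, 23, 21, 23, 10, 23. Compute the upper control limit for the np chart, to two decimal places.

34.76

p̄ = Σdᵢ / (k·n) = 322 / (15 × 250) = 0.08587
UCL = np̄ + 3·√(np̄(1−p̄)) = 21.4667 + 3 × √(21.4667×0.91413) = 21.4667 + 3 × 4.4298 = 34.7562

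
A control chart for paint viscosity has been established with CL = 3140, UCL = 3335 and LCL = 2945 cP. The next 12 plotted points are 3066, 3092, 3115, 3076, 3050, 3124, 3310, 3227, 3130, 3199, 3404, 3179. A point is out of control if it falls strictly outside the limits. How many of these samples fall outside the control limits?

1

Compare each point to [2945, 3335]: sample 11 = 3404 > UCL.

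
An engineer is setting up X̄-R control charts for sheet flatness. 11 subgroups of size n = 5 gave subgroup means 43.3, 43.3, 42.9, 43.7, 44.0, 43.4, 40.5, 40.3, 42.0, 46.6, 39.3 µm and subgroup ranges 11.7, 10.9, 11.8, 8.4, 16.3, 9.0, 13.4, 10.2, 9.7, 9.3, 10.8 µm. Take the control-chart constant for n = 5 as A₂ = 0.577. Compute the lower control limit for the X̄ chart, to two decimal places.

36.29

X̄̄ = (43.3 + 43.3 + 42.9 + 43.7 + 44.0 + 43.4 + 40.5 + 40.3 + 42.0 + 46.6 + 39.3) / 11 = 469.3000 / 11 = 42.6636
R̄ = (11.7 + 10.9 + 11.8 + 8.4 + 16.3 + 9.0 + 13.4 + 10.2 + 9.7 + 9.3 + 10.8) / 11 = 121.5000 / 11 = 11.0455
LCL = X̄̄ − A₂·R̄ = 42.6636 − 0.577 × 11.0455 = 36.2904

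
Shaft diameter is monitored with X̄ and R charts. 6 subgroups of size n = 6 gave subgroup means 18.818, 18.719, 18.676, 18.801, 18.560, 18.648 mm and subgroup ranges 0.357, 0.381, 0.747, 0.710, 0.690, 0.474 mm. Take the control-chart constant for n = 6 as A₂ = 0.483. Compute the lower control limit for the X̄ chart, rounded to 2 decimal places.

X̄̄ = (18.818 + 18.719 + 18.676 + 18.801 + 18.560 + 18.648) / 6 = 112.2220 / 6 = 18.7037
R̄ = (0.357 + 0.381 + 0.747 + 0.710 + 0.690 + 0.474) / 6 = 3.3590 / 6 = 0.5598
LCL = X̄̄ − A₂·R̄ = 18.7037 − 0.483 × 0.5598 = 18.4333

18.43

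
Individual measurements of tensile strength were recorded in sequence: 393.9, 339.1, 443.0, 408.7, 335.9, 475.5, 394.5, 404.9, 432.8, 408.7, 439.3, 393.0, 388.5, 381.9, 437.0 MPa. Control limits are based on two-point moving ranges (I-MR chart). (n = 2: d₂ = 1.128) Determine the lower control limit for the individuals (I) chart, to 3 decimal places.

X̄ = (393.9 + 339.1 + 443.0 + 408.7 + 335.9 + 475.5 + 394.5 + 404.9 + 432.8 + 408.7 + 439.3 + 393.0 + 388.5 + 381.9 + 437.0) / 15 = 405.1133
Moving ranges: 54.8, 103.9, 34.3, 72.8, 139.6, 81.0, 10.4, 27.9, 24.1, 30.6, 46.3, 4.5, 6.6, 55.1; M̄R̄ = 691.9000 / 14 = 49.4214
LCL = X̄ − 3·M̄R̄/d₂ = 405.1133 − 3 × 49.4214 / 1.128 = 273.6734

273.673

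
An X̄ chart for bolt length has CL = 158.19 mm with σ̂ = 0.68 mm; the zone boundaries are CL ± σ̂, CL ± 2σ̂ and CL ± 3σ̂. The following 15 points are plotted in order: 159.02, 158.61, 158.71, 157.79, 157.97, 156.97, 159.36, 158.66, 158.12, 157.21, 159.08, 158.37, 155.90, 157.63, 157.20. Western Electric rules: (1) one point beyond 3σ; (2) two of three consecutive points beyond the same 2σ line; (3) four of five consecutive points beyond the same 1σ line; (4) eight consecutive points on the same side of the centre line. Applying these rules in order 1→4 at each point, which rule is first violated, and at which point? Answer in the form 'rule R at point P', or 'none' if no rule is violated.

Zone of each point (C = within 1σ̂, B = 1σ̂–2σ̂, A = 2σ̂–3σ̂, * = beyond 3σ̂; sign = side of CL): 1:+B, 2:+C, 3:+C, 4:-C, 5:-C, 6:-B, 7:+B, 8:+C, 9:-C, 10:-B, 11:+B, 12:+C, 13:-*, 14:-C, 15:-B
Rule 1 (one point beyond the 3σ limits) is satisfied at point 13.

rule 1 at point 13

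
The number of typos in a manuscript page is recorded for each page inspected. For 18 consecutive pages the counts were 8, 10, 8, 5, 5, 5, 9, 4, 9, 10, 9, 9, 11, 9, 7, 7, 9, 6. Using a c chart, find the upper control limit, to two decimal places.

c̄ = (8 + 10 + 8 + 5 + 5 + 5 + 9 + 4 + 9 + 10 + 9 + 9 + 11 + 9 + 7 + 7 + 9 + 6) / 18 = 140 / 18 = 7.7778
UCL = c̄ + 3√c̄ = 7.7778 + 3 × √7.7778 = 7.7778 + 3 × 2.7889 = 16.1444

16.14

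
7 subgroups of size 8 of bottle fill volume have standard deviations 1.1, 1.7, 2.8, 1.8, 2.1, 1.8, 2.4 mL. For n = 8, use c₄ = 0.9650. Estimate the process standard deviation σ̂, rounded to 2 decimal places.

2.03

s̄ = (1.1 + 1.7 + 2.8 + 1.8 + 2.1 + 1.8 + 2.4) / 7 = 1.9571
σ̂ = s̄ / c₄ = 1.9571 / 0.9650 = 2.0281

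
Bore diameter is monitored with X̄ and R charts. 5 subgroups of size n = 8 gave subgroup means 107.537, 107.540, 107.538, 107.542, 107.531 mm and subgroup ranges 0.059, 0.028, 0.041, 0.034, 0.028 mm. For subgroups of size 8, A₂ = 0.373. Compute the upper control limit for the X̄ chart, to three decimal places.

X̄̄ = (107.537 + 107.540 + 107.538 + 107.542 + 107.531) / 5 = 537.6880 / 5 = 107.5376
R̄ = (0.059 + 0.028 + 0.041 + 0.034 + 0.028) / 5 = 0.1900 / 5 = 0.0380
UCL = X̄̄ + A₂·R̄ = 107.5376 + 0.373 × 0.0380 = 107.5518

107.552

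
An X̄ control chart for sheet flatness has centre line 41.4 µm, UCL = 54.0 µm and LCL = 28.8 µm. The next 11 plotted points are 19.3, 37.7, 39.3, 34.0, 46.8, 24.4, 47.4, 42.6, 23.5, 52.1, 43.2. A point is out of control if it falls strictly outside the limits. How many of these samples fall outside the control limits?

Compare each point to [28.8, 54.0]: sample 1 = 19.3 < LCL; sample 6 = 24.4 < LCL; sample 9 = 23.5 < LCL.

3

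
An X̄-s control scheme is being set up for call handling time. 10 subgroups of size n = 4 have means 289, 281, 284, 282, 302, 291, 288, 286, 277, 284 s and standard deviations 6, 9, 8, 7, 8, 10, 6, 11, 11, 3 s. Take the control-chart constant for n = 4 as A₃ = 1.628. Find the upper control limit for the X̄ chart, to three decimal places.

X̄̄ = (289 + 281 + 284 + 282 + 302 + 291 + 288 + 286 + 277 + 284) / 10 = 286.4000
s̄ = (6 + 9 + 8 + 7 + 8 + 10 + 6 + 11 + 11 + 3) / 10 = 7.9000
UCL = X̄̄ + A₃·s̄ = 286.4000 + 1.628 × 7.9000 = 299.2612

299.261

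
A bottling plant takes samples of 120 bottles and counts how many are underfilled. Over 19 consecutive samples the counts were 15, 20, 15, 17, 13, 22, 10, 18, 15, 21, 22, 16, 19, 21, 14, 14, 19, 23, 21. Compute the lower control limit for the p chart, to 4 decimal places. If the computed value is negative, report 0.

p̄ = Σdᵢ / (k·n) = 335 / (19 × 120) = 0.14693
LCL = p̄ − 3·√(p̄(1−p̄)/n) = 0.14693 − 3 × 0.03232 = 0.04997

0.0500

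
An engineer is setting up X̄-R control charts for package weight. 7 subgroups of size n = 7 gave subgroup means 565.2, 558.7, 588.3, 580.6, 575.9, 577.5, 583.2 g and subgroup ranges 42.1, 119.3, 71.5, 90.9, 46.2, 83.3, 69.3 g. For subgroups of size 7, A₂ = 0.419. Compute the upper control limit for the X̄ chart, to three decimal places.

606.910

X̄̄ = (565.2 + 558.7 + 588.3 + 580.6 + 575.9 + 577.5 + 583.2) / 7 = 4029.4000 / 7 = 575.6286
R̄ = (42.1 + 119.3 + 71.5 + 90.9 + 46.2 + 83.3 + 69.3) / 7 = 522.6000 / 7 = 74.6571
UCL = X̄̄ + A₂·R̄ = 575.6286 + 0.419 × 74.6571 = 606.9099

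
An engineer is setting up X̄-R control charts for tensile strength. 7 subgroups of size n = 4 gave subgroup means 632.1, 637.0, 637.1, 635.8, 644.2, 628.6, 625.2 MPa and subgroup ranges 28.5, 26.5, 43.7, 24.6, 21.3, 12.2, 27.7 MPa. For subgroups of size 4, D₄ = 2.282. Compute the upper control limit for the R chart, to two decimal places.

R̄ = (28.5 + 26.5 + 43.7 + 24.6 + 21.3 + 12.2 + 27.7) / 7 = 184.5000 / 7 = 26.3571
UCL_R = D₄·R̄ = 2.282 × 26.3571 = 60.1470

60.15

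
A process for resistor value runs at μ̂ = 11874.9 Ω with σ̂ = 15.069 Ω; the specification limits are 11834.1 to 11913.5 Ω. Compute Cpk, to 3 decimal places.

Cpu = (USL − μ̂) / (3σ̂) = (11913.5 − 11874.9) / (3 × 15.069) = 0.8539; Cpl = (μ̂ − LSL) / (3σ̂) = (11874.9 − 11834.1) / (3 × 15.069) = 0.9025; Cpk = min(Cpu, Cpl) = 0.8539

0.854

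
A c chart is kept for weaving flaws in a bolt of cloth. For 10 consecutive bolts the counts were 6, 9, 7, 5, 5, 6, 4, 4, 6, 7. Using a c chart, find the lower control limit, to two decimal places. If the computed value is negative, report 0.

0.00

c̄ = (6 + 9 + 7 + 5 + 5 + 6 + 4 + 4 + 6 + 7) / 10 = 59 / 10 = 5.9000
LCL = c̄ − 3√c̄ = 5.9000 − 3 × 2.4290 = -1.3870 → 0 (cannot be negative)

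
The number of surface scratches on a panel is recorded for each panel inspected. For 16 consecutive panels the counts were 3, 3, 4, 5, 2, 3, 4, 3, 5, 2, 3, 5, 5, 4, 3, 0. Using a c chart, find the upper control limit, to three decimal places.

c̄ = (3 + 3 + 4 + 5 + 2 + 3 + 4 + 3 + 5 + 2 + 3 + 5 + 5 + 4 + 3 + 0) / 16 = 54 / 16 = 3.3750
UCL = c̄ + 3√c̄ = 3.3750 + 3 × √3.3750 = 3.3750 + 3 × 1.8371 = 8.8864

8.886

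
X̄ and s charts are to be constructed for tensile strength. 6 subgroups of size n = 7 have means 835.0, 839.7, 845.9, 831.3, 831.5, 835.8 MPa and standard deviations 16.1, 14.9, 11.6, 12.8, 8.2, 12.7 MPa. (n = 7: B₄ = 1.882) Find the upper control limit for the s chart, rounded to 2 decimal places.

23.93

s̄ = (16.1 + 14.9 + 11.6 + 12.8 + 8.2 + 12.7) / 6 = 12.7167
UCL_s = B₄·s̄ = 1.882 × 12.7167 = 23.9328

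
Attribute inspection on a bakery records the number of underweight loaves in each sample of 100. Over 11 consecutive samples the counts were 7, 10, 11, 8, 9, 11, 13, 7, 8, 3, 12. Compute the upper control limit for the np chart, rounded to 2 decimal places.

17.59

p̄ = Σdᵢ / (k·n) = 99 / (11 × 100) = 0.09000
UCL = np̄ + 3·√(np̄(1−p̄)) = 9.0000 + 3 × √(9.0000×0.91000) = 9.0000 + 3 × 2.8618 = 17.5855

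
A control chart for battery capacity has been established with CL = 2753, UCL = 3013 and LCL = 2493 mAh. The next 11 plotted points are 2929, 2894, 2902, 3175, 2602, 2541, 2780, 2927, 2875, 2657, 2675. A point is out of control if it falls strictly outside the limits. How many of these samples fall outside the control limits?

Compare each point to [2493, 3013]: sample 4 = 3175 > UCL.

1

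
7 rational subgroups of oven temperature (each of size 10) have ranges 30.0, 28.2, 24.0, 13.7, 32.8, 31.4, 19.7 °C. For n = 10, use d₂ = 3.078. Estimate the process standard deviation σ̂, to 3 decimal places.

R̄ = (30.0 + 28.2 + 24.0 + 13.7 + 32.8 + 31.4 + 19.7) / 7 = 25.6857
σ̂ = R̄ / d₂ = 25.6857 / 3.078 = 8.3449

8.345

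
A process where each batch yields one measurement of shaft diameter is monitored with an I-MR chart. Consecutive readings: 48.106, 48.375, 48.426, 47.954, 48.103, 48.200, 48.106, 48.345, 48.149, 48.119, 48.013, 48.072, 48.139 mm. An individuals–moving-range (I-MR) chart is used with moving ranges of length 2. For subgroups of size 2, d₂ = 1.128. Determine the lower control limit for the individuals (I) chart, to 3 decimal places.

X̄ = (48.106 + 48.375 + 48.426 + 47.954 + 48.103 + 48.200 + 48.106 + 48.345 + 48.149 + 48.119 + 48.013 + 48.072 + 48.139) / 13 = 48.1621
Moving ranges: 0.269, 0.051, 0.472, 0.149, 0.097, 0.094, 0.239, 0.196, 0.030, 0.106, 0.059, 0.067; M̄R̄ = 1.8290 / 12 = 0.1524
LCL = X̄ − 3·M̄R̄/d₂ = 48.1621 − 3 × 0.1524 / 1.128 = 47.7567

47.757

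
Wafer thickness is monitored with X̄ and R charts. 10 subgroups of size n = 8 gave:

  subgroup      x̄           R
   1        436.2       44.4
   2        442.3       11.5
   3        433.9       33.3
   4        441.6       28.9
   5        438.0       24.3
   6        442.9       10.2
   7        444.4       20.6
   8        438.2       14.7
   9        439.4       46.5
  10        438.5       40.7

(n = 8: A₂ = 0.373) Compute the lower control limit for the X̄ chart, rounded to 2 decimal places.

429.28

X̄̄ = (436.2 + 442.3 + 433.9 + 441.6 + 438.0 + 442.9 + 444.4 + 438.2 + 439.4 + 438.5) / 10 = 4395.4000 / 10 = 439.5400
R̄ = (44.4 + 11.5 + 33.3 + 28.9 + 24.3 + 10.2 + 20.6 + 14.7 + 46.5 + 40.7) / 10 = 275.1000 / 10 = 27.5100
LCL = X̄̄ − A₂·R̄ = 439.5400 − 0.373 × 27.5100 = 429.2788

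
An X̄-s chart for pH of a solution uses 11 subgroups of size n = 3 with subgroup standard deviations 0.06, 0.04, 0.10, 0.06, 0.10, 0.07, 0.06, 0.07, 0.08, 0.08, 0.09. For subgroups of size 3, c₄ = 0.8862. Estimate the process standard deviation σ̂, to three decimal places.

0.083

s̄ = (0.06 + 0.04 + 0.10 + 0.06 + 0.10 + 0.07 + 0.06 + 0.07 + 0.08 + 0.08 + 0.09) / 11 = 0.0736
σ̂ = s̄ / c₄ = 0.0736 / 0.8862 = 0.0831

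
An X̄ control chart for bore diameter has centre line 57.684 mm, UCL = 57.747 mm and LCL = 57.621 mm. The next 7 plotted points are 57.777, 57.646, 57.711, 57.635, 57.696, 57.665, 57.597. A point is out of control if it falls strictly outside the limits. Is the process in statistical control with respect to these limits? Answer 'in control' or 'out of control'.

Compare each point to [57.621, 57.747]: sample 1 = 57.777 > UCL; sample 7 = 57.597 < LCL.

out of control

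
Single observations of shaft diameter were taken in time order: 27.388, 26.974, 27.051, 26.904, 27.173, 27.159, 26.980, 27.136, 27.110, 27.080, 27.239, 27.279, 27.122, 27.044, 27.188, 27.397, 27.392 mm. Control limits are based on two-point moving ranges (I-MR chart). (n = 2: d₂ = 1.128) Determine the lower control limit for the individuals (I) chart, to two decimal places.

X̄ = (27.388 + 26.974 + 27.051 + 26.904 + 27.173 + 27.159 + 26.980 + 27.136 + 27.110 + 27.080 + 27.239 + 27.279 + 27.122 + 27.044 + 27.188 + 27.397 + 27.392) / 17 = 27.1539
Moving ranges: 0.414, 0.077, 0.147, 0.269, 0.014, 0.179, 0.156, 0.026, 0.030, 0.159, 0.040, 0.157, 0.078, 0.144, 0.209, 0.005; M̄R̄ = 2.1040 / 16 = 0.1315
LCL = X̄ − 3·M̄R̄/d₂ = 27.1539 − 3 × 0.1315 / 1.128 = 26.8041

26.80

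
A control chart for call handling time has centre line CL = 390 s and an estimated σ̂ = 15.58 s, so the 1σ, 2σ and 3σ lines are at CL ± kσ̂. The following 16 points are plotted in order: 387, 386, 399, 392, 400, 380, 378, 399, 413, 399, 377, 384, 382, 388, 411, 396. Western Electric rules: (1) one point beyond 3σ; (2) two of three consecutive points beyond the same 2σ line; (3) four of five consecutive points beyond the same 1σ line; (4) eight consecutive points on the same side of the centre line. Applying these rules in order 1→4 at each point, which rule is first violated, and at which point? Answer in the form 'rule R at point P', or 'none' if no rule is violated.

none

Zone of each point (C = within 1σ̂, B = 1σ̂–2σ̂, A = 2σ̂–3σ̂, * = beyond 3σ̂; sign = side of CL): 1:-C, 2:-C, 3:+C, 4:+C, 5:+C, 6:-C, 7:-C, 8:+C, 9:+B, 10:+C, 11:-C, 12:-C, 13:-C, 14:-C, 15:+B, 16:+C
No rule fires across all 16 points.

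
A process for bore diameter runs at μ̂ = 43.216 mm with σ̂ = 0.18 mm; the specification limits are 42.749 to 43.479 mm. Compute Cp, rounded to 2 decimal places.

Cp = (USL − LSL) / (6σ̂) = (43.479 − 42.749) / (6 × 0.18) = 0.7300 / 1.0800 = 0.6759

0.68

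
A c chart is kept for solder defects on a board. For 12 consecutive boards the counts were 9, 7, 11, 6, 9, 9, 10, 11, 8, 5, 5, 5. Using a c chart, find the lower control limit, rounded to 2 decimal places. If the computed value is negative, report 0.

0.00

c̄ = (9 + 7 + 11 + 6 + 9 + 9 + 10 + 11 + 8 + 5 + 5 + 5) / 12 = 95 / 12 = 7.9167
LCL = c̄ − 3√c̄ = 7.9167 − 3 × 2.8137 = -0.5243 → 0 (cannot be negative)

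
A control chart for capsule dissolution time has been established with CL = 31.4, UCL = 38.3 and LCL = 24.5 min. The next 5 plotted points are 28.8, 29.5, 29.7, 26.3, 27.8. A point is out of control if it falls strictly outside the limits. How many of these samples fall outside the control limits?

All 5 points lie within [24.5, 38.3].

0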